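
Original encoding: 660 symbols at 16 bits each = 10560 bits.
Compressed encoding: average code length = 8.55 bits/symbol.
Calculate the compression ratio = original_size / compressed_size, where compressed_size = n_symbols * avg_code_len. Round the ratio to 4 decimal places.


original_size = n_symbols * orig_bits = 660 * 16 = 10560 bits
compressed_size = n_symbols * avg_code_len = 660 * 8.55 = 5643.0 bits
ratio = original_size / compressed_size = 10560 / 5643.0 = 1.8713

Compression ratio = 1.8713


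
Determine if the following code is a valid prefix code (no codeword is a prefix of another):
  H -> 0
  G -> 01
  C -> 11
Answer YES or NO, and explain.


Checking each pair (does one codeword prefix another?):
  H='0' vs G='01': prefix -- VIOLATION

NO -- this is NOT a valid prefix code. H (0) is a prefix of G (01).


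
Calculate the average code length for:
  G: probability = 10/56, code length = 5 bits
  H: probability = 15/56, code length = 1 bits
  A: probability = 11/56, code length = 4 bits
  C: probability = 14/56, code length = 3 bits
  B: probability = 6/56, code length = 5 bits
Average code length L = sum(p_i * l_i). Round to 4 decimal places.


Weighted contributions p_i * l_i:
  G: (10/56) * 5 = 50/56
  H: (15/56) * 1 = 15/56
  A: (11/56) * 4 = 44/56
  C: (14/56) * 3 = 42/56
  B: (6/56) * 5 = 30/56
Sum = (50 + 15 + 44 + 42 + 30)/56 = 181/56

L = 181/56 = 3.2321 bits/symbol


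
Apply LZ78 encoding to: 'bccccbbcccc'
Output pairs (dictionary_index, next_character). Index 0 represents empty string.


LZ78 encoding steps:
Dictionary: {0: ''}
Step 1: w='' (idx 0), next='b' -> output (0, 'b'), add 'b' as idx 1
Step 2: w='' (idx 0), next='c' -> output (0, 'c'), add 'c' as idx 2
Step 3: w='c' (idx 2), next='c' -> output (2, 'c'), add 'cc' as idx 3
Step 4: w='c' (idx 2), next='b' -> output (2, 'b'), add 'cb' as idx 4
Step 5: w='b' (idx 1), next='c' -> output (1, 'c'), add 'bc' as idx 5
Step 6: w='cc' (idx 3), next='c' -> output (3, 'c'), add 'ccc' as idx 6


Encoded: [(0, 'b'), (0, 'c'), (2, 'c'), (2, 'b'), (1, 'c'), (3, 'c')]


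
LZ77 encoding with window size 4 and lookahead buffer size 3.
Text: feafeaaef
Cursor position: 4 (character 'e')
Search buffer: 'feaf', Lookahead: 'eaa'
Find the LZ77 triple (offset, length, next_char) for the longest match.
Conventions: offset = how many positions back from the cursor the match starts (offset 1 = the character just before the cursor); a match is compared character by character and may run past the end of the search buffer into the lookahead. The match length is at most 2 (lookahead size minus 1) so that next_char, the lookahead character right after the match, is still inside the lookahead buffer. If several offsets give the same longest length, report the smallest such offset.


Try each offset into the search buffer:
  offset=1 (pos 3, char 'f'): match length 0
  offset=2 (pos 2, char 'a'): match length 0
  offset=3 (pos 1, char 'e'): match length 2
  offset=4 (pos 0, char 'f'): match length 0
Longest match has length 2 at offset 3.
next_char = character at position 4 + 2 = 6 -> 'a'

Best match: offset=3, length=2 (matching 'ea' starting at position 1)
LZ77 triple: (3, 2, 'a')


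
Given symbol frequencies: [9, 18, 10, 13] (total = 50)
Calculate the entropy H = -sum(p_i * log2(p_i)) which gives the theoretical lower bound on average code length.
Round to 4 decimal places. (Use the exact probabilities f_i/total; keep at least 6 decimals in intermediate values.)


Per-symbol terms -p_i * log2(p_i) with p_i = f_i/50:
  p = 9/50 = 0.180000: log2(p) = -2.473931, -p*log2(p) = 0.445308
  p = 18/50 = 0.360000: log2(p) = -1.473931, -p*log2(p) = 0.530615
  p = 10/50 = 0.200000: log2(p) = -2.321928, -p*log2(p) = 0.464386
  p = 13/50 = 0.260000: log2(p) = -1.943416, -p*log2(p) = 0.505288
H = 0.445308 + 0.530615 + 0.464386 + 0.505288 = 1.945597

H = 1.9456 bits/symbol


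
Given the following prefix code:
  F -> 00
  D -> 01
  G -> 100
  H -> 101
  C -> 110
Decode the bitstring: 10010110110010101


Decoding step by step:
Bits 100 -> G
Bits 101 -> H
Bits 101 -> H
Bits 100 -> G
Bits 101 -> H
Bits 01 -> D


Decoded message: GHHGHD


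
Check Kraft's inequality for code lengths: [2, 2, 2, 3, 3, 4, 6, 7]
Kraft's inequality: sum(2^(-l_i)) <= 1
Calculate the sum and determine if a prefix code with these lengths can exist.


Sum = 2^(-2) + 2^(-2) + 2^(-2) + 2^(-3) + 2^(-3) + 2^(-4) + 2^(-6) + 2^(-7)
    = 0.25 + 0.25 + 0.25 + 0.125 + 0.125 + 0.0625 + 0.015625 + 0.0078125
    = 139/128 = 1.0859375
Since 1.0859375 > 1, Kraft's inequality is NOT satisfied.
A prefix code with these lengths CANNOT exist.

Kraft sum = 1.0859375. Not satisfied.


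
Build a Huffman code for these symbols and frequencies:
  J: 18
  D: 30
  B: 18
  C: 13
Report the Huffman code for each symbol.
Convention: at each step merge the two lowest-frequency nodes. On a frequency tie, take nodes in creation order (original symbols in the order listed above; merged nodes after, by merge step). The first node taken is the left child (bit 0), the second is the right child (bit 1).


Huffman tree construction:
Step 1: Merge C(13) + J(18) = 31
Step 2: Merge B(18) + D(30) = 48
Step 3: Merge (C+J)(31) + (B+D)(48) = 79
Read each symbol's code off the tree from the root (left child = 0, right child = 1).

Codes:
  J: 01 (length 2)
  D: 11 (length 2)
  B: 10 (length 2)
  C: 00 (length 2)
Average code length: 158/79 = 2.0000 bits/symbol


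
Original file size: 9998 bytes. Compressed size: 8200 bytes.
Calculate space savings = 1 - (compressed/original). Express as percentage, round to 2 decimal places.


ratio = compressed/original = 8200/9998 = 0.820164
savings = 1 - ratio = 1 - 0.820164 = 0.179836
as a percentage: 0.179836 * 100 = 17.98%

Space savings = 1 - 8200/9998 = 17.98%


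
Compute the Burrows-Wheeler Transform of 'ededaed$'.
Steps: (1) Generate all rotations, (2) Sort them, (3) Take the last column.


Rotations (sorted):
  0: $ededaed -> last char: d
  1: aed$eded -> last char: d
  2: d$ededae -> last char: e
  3: daed$ede -> last char: e
  4: dedaed$e -> last char: e
  5: ed$ededa -> last char: a
  6: edaed$ed -> last char: d
  7: ededaed$ -> last char: $


BWT = ddeeead$


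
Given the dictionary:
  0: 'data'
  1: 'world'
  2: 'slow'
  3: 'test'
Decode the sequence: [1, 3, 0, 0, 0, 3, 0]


Look up each index in the dictionary:
  1 -> 'world'
  3 -> 'test'
  0 -> 'data'
  0 -> 'data'
  0 -> 'data'
  3 -> 'test'
  0 -> 'data'

Decoded: "world test data data data test data"


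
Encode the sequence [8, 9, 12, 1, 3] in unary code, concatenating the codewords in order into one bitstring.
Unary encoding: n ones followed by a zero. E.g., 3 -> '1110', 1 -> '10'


Encode each number as n ones followed by a terminating 0:
  8 -> 111111110 (9 bits)
  9 -> 1111111110 (10 bits)
  12 -> 1111111111110 (13 bits)
  1 -> 10 (2 bits)
  3 -> 1110 (4 bits)
Total length = 9 + 10 + 13 + 2 + 4 = 38 bits.

Unary([8, 9, 12, 1, 3]) = 11111111011111111101111111111110101110 (38 bits)


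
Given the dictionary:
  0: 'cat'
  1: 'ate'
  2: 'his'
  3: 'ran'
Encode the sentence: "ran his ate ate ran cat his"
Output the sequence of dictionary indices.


Look up each word in the dictionary:
  'ran' -> 3
  'his' -> 2
  'ate' -> 1
  'ate' -> 1
  'ran' -> 3
  'cat' -> 0
  'his' -> 2

Encoded: [3, 2, 1, 1, 3, 0, 2]


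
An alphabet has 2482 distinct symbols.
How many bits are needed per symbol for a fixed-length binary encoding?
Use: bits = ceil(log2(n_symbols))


log2(2482) = 11.2773
Bracket: 2^11 = 2048 < 2482 <= 2^12 = 4096
So ceil(log2(2482)) = 12

bits = ceil(log2(2482)) = ceil(11.2773) = 12 bits


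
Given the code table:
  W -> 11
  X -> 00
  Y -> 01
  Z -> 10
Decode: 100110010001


Decoding:
10 -> Z
01 -> Y
10 -> Z
01 -> Y
00 -> X
01 -> Y


Result: ZYZYXY


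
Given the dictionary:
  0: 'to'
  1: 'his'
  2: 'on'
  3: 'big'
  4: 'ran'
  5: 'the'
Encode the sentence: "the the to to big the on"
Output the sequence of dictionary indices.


Look up each word in the dictionary:
  'the' -> 5
  'the' -> 5
  'to' -> 0
  'to' -> 0
  'big' -> 3
  'the' -> 5
  'on' -> 2

Encoded: [5, 5, 0, 0, 3, 5, 2]


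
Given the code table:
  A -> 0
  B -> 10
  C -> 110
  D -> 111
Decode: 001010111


Decoding:
0 -> A
0 -> A
10 -> B
10 -> B
111 -> D


Result: AABBD


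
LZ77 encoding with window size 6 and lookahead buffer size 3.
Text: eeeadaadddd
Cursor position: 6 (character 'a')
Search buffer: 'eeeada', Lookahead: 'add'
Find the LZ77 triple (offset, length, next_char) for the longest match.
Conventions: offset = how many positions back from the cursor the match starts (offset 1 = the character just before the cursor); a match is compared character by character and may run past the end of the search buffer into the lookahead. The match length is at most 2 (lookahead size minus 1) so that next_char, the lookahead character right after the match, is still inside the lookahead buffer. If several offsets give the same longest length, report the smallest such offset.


Try each offset into the search buffer:
  offset=1 (pos 5, char 'a'): match length 1
  offset=2 (pos 4, char 'd'): match length 0
  offset=3 (pos 3, char 'a'): match length 2
  offset=4 (pos 2, char 'e'): match length 0
  offset=5 (pos 1, char 'e'): match length 0
  offset=6 (pos 0, char 'e'): match length 0
Longest match has length 2 at offset 3.
next_char = character at position 6 + 2 = 8 -> 'd'

Best match: offset=3, length=2 (matching 'ad' starting at position 3)
LZ77 triple: (3, 2, 'd')


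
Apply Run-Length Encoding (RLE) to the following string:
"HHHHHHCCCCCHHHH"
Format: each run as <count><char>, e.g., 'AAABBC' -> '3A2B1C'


Scanning runs left to right:
  i=0: run of 'H' x 6 -> '6H'
  i=6: run of 'C' x 5 -> '5C'
  i=11: run of 'H' x 4 -> '4H'

RLE = 6H5C4H


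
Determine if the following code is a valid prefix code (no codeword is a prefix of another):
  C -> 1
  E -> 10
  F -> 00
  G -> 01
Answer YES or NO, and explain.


Checking each pair (does one codeword prefix another?):
  C='1' vs E='10': prefix -- VIOLATION

NO -- this is NOT a valid prefix code. C (1) is a prefix of E (10).


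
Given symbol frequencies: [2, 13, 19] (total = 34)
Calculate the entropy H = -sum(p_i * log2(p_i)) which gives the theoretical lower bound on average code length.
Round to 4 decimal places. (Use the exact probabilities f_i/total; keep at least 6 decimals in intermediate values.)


Per-symbol terms -p_i * log2(p_i) with p_i = f_i/34:
  p = 2/34 = 0.058824: log2(p) = -4.087463, -p*log2(p) = 0.240439
  p = 13/34 = 0.382353: log2(p) = -1.387023, -p*log2(p) = 0.530332
  p = 19/34 = 0.558824: log2(p) = -0.839535, -p*log2(p) = 0.469152
H = 0.240439 + 0.530332 + 0.469152 = 1.239923

H = 1.2399 bits/symbol


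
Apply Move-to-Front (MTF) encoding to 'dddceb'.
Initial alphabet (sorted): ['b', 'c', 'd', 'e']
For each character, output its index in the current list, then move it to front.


MTF encoding:
'd': index 2 in ['b', 'c', 'd', 'e'] -> ['d', 'b', 'c', 'e']
'd': index 0 in ['d', 'b', 'c', 'e'] -> ['d', 'b', 'c', 'e']
'd': index 0 in ['d', 'b', 'c', 'e'] -> ['d', 'b', 'c', 'e']
'c': index 2 in ['d', 'b', 'c', 'e'] -> ['c', 'd', 'b', 'e']
'e': index 3 in ['c', 'd', 'b', 'e'] -> ['e', 'c', 'd', 'b']
'b': index 3 in ['e', 'c', 'd', 'b'] -> ['b', 'e', 'c', 'd']


Output: [2, 0, 0, 2, 3, 3]


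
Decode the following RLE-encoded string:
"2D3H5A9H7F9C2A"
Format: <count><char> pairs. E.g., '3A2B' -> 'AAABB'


Expanding each <count><char> pair:
  2D -> 'DD'
  3H -> 'HHH'
  5A -> 'AAAAA'
  9H -> 'HHHHHHHHH'
  7F -> 'FFFFFFF'
  9C -> 'CCCCCCCCC'
  2A -> 'AA'

Decoded = DDHHHAAAAAHHHHHHHHHFFFFFFFCCCCCCCCCAA


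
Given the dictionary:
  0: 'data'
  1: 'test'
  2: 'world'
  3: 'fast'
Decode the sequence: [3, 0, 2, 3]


Look up each index in the dictionary:
  3 -> 'fast'
  0 -> 'data'
  2 -> 'world'
  3 -> 'fast'

Decoded: "fast data world fast"


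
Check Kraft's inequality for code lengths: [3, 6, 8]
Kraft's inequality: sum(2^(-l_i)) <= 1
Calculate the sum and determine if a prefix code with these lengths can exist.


Sum = 2^(-3) + 2^(-6) + 2^(-8)
    = 0.125 + 0.015625 + 0.00390625
    = 37/256 = 0.14453125
Since 0.14453125 <= 1, Kraft's inequality IS satisfied.
A prefix code with these lengths CAN exist.

Kraft sum = 0.14453125. Satisfied.


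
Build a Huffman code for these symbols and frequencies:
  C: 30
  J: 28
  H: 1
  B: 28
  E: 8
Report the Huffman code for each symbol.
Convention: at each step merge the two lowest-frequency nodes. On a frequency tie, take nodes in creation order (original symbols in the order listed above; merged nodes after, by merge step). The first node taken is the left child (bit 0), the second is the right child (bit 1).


Huffman tree construction:
Step 1: Merge H(1) + E(8) = 9
Step 2: Merge (H+E)(9) + J(28) = 37
Step 3: Merge B(28) + C(30) = 58
Step 4: Merge ((H+E)+J)(37) + (B+C)(58) = 95
Read each symbol's code off the tree from the root (left child = 0, right child = 1).

Codes:
  C: 11 (length 2)
  J: 01 (length 2)
  H: 000 (length 3)
  B: 10 (length 2)
  E: 001 (length 3)
Average code length: 199/95 = 2.0947 bits/symbol


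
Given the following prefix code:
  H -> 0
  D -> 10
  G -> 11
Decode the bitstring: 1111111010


Decoding step by step:
Bits 11 -> G
Bits 11 -> G
Bits 11 -> G
Bits 10 -> D
Bits 10 -> D


Decoded message: GGGDD


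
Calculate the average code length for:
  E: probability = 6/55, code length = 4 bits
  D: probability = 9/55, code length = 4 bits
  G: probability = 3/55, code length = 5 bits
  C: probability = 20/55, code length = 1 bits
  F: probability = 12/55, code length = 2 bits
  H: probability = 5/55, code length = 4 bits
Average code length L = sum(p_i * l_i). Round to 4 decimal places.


Weighted contributions p_i * l_i:
  E: (6/55) * 4 = 24/55
  D: (9/55) * 4 = 36/55
  G: (3/55) * 5 = 15/55
  C: (20/55) * 1 = 20/55
  F: (12/55) * 2 = 24/55
  H: (5/55) * 4 = 20/55
Sum = (24 + 36 + 15 + 20 + 24 + 20)/55 = 139/55

L = 139/55 = 2.5273 bits/symbol


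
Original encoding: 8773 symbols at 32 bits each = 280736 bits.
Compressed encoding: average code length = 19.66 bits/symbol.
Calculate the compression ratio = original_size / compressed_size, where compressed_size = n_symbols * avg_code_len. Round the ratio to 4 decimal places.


original_size = n_symbols * orig_bits = 8773 * 32 = 280736 bits
compressed_size = n_symbols * avg_code_len = 8773 * 19.66 = 172477.18 bits
ratio = original_size / compressed_size = 280736 / 172477.18 = 1.6277

Compression ratio = 1.6277


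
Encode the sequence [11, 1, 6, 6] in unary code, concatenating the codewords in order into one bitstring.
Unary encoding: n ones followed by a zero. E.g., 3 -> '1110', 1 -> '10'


Encode each number as n ones followed by a terminating 0:
  11 -> 111111111110 (12 bits)
  1 -> 10 (2 bits)
  6 -> 1111110 (7 bits)
  6 -> 1111110 (7 bits)
Total length = 12 + 2 + 7 + 7 = 28 bits.

Unary([11, 1, 6, 6]) = 1111111111101011111101111110 (28 bits)


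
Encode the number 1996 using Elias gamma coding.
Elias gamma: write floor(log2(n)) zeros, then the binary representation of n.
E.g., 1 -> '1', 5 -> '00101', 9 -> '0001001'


num_bits = floor(log2(1996)) + 1 = 11
leading_zeros = num_bits - 1 = 10
binary(1996) = 11111001100

Elias gamma(1996) = '0000000000' + '11111001100' = 000000000011111001100 (21 bits)


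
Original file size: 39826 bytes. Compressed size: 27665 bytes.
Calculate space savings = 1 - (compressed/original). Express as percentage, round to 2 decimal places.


ratio = compressed/original = 27665/39826 = 0.694647
savings = 1 - ratio = 1 - 0.694647 = 0.305353
as a percentage: 0.305353 * 100 = 30.54%

Space savings = 1 - 27665/39826 = 30.54%


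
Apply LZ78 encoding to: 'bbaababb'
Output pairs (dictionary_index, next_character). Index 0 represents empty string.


LZ78 encoding steps:
Dictionary: {0: ''}
Step 1: w='' (idx 0), next='b' -> output (0, 'b'), add 'b' as idx 1
Step 2: w='b' (idx 1), next='a' -> output (1, 'a'), add 'ba' as idx 2
Step 3: w='' (idx 0), next='a' -> output (0, 'a'), add 'a' as idx 3
Step 4: w='ba' (idx 2), next='b' -> output (2, 'b'), add 'bab' as idx 4
Step 5: w='b' (idx 1), end of input -> output (1, '')


Encoded: [(0, 'b'), (1, 'a'), (0, 'a'), (2, 'b'), (1, '')]


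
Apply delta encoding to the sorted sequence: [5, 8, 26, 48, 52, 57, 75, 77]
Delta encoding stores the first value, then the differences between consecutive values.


First value: 5
Deltas:
  8 - 5 = 3
  26 - 8 = 18
  48 - 26 = 22
  52 - 48 = 4
  57 - 52 = 5
  75 - 57 = 18
  77 - 75 = 2


Delta encoded: [5, 3, 18, 22, 4, 5, 18, 2]


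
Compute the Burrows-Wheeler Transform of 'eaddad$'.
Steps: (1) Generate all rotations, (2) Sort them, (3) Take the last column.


Rotations (sorted):
  0: $eaddad -> last char: d
  1: ad$eadd -> last char: d
  2: addad$e -> last char: e
  3: d$eadda -> last char: a
  4: dad$ead -> last char: d
  5: ddad$ea -> last char: a
  6: eaddad$ -> last char: $


BWT = ddeada$


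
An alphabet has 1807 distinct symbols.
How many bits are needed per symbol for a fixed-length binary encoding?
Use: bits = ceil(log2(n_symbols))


log2(1807) = 10.8194
Bracket: 2^10 = 1024 < 1807 <= 2^11 = 2048
So ceil(log2(1807)) = 11

bits = ceil(log2(1807)) = ceil(10.8194) = 11 bits


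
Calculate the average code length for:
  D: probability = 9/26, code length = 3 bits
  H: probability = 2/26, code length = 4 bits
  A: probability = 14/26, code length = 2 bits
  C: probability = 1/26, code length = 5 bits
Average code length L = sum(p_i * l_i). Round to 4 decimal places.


Weighted contributions p_i * l_i:
  D: (9/26) * 3 = 27/26
  H: (2/26) * 4 = 8/26
  A: (14/26) * 2 = 28/26
  C: (1/26) * 5 = 5/26
Sum = (27 + 8 + 28 + 5)/26 = 68/26

L = 68/26 = 2.6154 bits/symbol


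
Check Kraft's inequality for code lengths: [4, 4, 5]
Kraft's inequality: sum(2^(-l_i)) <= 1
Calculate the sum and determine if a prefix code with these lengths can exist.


Sum = 2^(-4) + 2^(-4) + 2^(-5)
    = 0.0625 + 0.0625 + 0.03125
    = 5/32 = 0.15625
Since 0.15625 <= 1, Kraft's inequality IS satisfied.
A prefix code with these lengths CAN exist.

Kraft sum = 0.15625. Satisfied.


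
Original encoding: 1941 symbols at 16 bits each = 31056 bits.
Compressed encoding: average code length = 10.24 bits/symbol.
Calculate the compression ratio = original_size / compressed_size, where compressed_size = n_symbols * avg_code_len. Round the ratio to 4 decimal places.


original_size = n_symbols * orig_bits = 1941 * 16 = 31056 bits
compressed_size = n_symbols * avg_code_len = 1941 * 10.24 = 19875.84 bits
ratio = original_size / compressed_size = 31056 / 19875.84 = 1.5625

Compression ratio = 1.5625


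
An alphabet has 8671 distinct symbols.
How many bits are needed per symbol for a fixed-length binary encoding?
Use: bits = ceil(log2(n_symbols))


log2(8671) = 13.082
Bracket: 2^13 = 8192 < 8671 <= 2^14 = 16384
So ceil(log2(8671)) = 14

bits = ceil(log2(8671)) = ceil(13.082) = 14 bits


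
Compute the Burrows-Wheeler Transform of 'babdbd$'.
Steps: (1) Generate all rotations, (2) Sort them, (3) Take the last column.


Rotations (sorted):
  0: $babdbd -> last char: d
  1: abdbd$b -> last char: b
  2: babdbd$ -> last char: $
  3: bd$babd -> last char: d
  4: bdbd$ba -> last char: a
  5: d$babdb -> last char: b
  6: dbd$bab -> last char: b


BWT = db$dabb


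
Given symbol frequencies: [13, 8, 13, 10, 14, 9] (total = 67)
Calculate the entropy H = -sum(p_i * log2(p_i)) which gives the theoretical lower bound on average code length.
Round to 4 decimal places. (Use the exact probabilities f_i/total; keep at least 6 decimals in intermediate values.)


Per-symbol terms -p_i * log2(p_i) with p_i = f_i/67:
  p = 13/67 = 0.194030: log2(p) = -2.365649, -p*log2(p) = 0.459007
  p = 8/67 = 0.119403: log2(p) = -3.066089, -p*log2(p) = 0.366100
  p = 13/67 = 0.194030: log2(p) = -2.365649, -p*log2(p) = 0.459007
  p = 10/67 = 0.149254: log2(p) = -2.744161, -p*log2(p) = 0.409576
  p = 14/67 = 0.208955: log2(p) = -2.258734, -p*log2(p) = 0.471974
  p = 9/67 = 0.134328: log2(p) = -2.896164, -p*log2(p) = 0.389037
H = 0.459007 + 0.366100 + 0.459007 + 0.409576 + 0.471974 + 0.389037 = 2.554701

H = 2.5547 bits/symbol


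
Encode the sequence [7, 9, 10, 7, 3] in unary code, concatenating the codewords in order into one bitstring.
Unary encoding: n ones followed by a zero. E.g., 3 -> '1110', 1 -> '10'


Encode each number as n ones followed by a terminating 0:
  7 -> 11111110 (8 bits)
  9 -> 1111111110 (10 bits)
  10 -> 11111111110 (11 bits)
  7 -> 11111110 (8 bits)
  3 -> 1110 (4 bits)
Total length = 8 + 10 + 11 + 8 + 4 = 41 bits.

Unary([7, 9, 10, 7, 3]) = 11111110111111111011111111110111111101110 (41 bits)


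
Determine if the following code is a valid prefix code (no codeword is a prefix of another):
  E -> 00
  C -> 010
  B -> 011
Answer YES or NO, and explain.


Checking each pair (does one codeword prefix another?):
  E='00' vs C='010': no prefix
  E='00' vs B='011': no prefix
  C='010' vs E='00': no prefix
  C='010' vs B='011': no prefix
  B='011' vs E='00': no prefix
  B='011' vs C='010': no prefix
No violation found over all pairs.

YES -- this is a valid prefix code. No codeword is a prefix of any other codeword.


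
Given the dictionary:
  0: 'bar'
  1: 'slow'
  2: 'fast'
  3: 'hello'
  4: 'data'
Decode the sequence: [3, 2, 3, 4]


Look up each index in the dictionary:
  3 -> 'hello'
  2 -> 'fast'
  3 -> 'hello'
  4 -> 'data'

Decoded: "hello fast hello data"


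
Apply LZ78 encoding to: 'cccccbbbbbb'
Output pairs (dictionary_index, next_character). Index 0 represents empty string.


LZ78 encoding steps:
Dictionary: {0: ''}
Step 1: w='' (idx 0), next='c' -> output (0, 'c'), add 'c' as idx 1
Step 2: w='c' (idx 1), next='c' -> output (1, 'c'), add 'cc' as idx 2
Step 3: w='cc' (idx 2), next='b' -> output (2, 'b'), add 'ccb' as idx 3
Step 4: w='' (idx 0), next='b' -> output (0, 'b'), add 'b' as idx 4
Step 5: w='b' (idx 4), next='b' -> output (4, 'b'), add 'bb' as idx 5
Step 6: w='bb' (idx 5), end of input -> output (5, '')


Encoded: [(0, 'c'), (1, 'c'), (2, 'b'), (0, 'b'), (4, 'b'), (5, '')]


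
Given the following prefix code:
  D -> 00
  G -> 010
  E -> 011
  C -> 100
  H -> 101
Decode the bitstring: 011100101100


Decoding step by step:
Bits 011 -> E
Bits 100 -> C
Bits 101 -> H
Bits 100 -> C


Decoded message: ECHC


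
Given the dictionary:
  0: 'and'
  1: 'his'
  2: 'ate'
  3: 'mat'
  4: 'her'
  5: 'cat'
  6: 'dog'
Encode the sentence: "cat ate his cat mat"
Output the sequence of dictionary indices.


Look up each word in the dictionary:
  'cat' -> 5
  'ate' -> 2
  'his' -> 1
  'cat' -> 5
  'mat' -> 3

Encoded: [5, 2, 1, 5, 3]


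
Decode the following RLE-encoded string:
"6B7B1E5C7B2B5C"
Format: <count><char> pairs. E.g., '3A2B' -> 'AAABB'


Expanding each <count><char> pair:
  6B -> 'BBBBBB'
  7B -> 'BBBBBBB'
  1E -> 'E'
  5C -> 'CCCCC'
  7B -> 'BBBBBBB'
  2B -> 'BB'
  5C -> 'CCCCC'

Decoded = BBBBBBBBBBBBBECCCCCBBBBBBBBBCCCCC


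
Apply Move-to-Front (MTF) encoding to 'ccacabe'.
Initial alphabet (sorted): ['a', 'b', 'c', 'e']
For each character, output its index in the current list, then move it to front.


MTF encoding:
'c': index 2 in ['a', 'b', 'c', 'e'] -> ['c', 'a', 'b', 'e']
'c': index 0 in ['c', 'a', 'b', 'e'] -> ['c', 'a', 'b', 'e']
'a': index 1 in ['c', 'a', 'b', 'e'] -> ['a', 'c', 'b', 'e']
'c': index 1 in ['a', 'c', 'b', 'e'] -> ['c', 'a', 'b', 'e']
'a': index 1 in ['c', 'a', 'b', 'e'] -> ['a', 'c', 'b', 'e']
'b': index 2 in ['a', 'c', 'b', 'e'] -> ['b', 'a', 'c', 'e']
'e': index 3 in ['b', 'a', 'c', 'e'] -> ['e', 'b', 'a', 'c']


Output: [2, 0, 1, 1, 1, 2, 3]


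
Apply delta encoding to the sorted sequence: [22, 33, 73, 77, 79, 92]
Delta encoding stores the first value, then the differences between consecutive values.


First value: 22
Deltas:
  33 - 22 = 11
  73 - 33 = 40
  77 - 73 = 4
  79 - 77 = 2
  92 - 79 = 13


Delta encoded: [22, 11, 40, 4, 2, 13]


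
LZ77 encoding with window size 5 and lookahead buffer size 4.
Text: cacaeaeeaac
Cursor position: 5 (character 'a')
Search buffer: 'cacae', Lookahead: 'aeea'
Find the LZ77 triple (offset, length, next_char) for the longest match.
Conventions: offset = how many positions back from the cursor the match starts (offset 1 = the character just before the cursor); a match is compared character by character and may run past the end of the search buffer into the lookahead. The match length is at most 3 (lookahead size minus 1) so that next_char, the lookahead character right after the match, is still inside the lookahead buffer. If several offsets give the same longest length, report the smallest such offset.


Try each offset into the search buffer:
  offset=1 (pos 4, char 'e'): match length 0
  offset=2 (pos 3, char 'a'): match length 2
  offset=3 (pos 2, char 'c'): match length 0
  offset=4 (pos 1, char 'a'): match length 1
  offset=5 (pos 0, char 'c'): match length 0
Longest match has length 2 at offset 2.
next_char = character at position 5 + 2 = 7 -> 'e'

Best match: offset=2, length=2 (matching 'ae' starting at position 3)
LZ77 triple: (2, 2, 'e')


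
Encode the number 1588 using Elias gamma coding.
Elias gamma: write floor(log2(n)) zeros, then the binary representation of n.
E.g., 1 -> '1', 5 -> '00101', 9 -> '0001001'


num_bits = floor(log2(1588)) + 1 = 11
leading_zeros = num_bits - 1 = 10
binary(1588) = 11000110100

Elias gamma(1588) = '0000000000' + '11000110100' = 000000000011000110100 (21 bits)


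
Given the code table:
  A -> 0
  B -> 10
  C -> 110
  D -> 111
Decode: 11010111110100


Decoding:
110 -> C
10 -> B
111 -> D
110 -> C
10 -> B
0 -> A


Result: CBDCBA


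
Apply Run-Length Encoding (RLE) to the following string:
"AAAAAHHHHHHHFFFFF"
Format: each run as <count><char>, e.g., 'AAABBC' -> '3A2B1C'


Scanning runs left to right:
  i=0: run of 'A' x 5 -> '5A'
  i=5: run of 'H' x 7 -> '7H'
  i=12: run of 'F' x 5 -> '5F'

RLE = 5A7H5F


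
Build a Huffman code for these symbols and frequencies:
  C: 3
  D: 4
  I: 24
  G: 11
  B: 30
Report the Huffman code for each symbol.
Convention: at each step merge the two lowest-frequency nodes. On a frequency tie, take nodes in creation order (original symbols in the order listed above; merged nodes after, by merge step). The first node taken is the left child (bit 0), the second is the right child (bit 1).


Huffman tree construction:
Step 1: Merge C(3) + D(4) = 7
Step 2: Merge (C+D)(7) + G(11) = 18
Step 3: Merge ((C+D)+G)(18) + I(24) = 42
Step 4: Merge B(30) + (((C+D)+G)+I)(42) = 72
Read each symbol's code off the tree from the root (left child = 0, right child = 1).

Codes:
  C: 1000 (length 4)
  D: 1001 (length 4)
  I: 11 (length 2)
  G: 101 (length 3)
  B: 0 (length 1)
Average code length: 139/72 = 1.9306 bits/symbol


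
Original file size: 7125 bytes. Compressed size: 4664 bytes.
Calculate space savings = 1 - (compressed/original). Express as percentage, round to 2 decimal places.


ratio = compressed/original = 4664/7125 = 0.654596
savings = 1 - ratio = 1 - 0.654596 = 0.345404
as a percentage: 0.345404 * 100 = 34.54%

Space savings = 1 - 4664/7125 = 34.54%


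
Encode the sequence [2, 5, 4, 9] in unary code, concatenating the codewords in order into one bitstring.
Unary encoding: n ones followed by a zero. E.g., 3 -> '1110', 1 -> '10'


Encode each number as n ones followed by a terminating 0:
  2 -> 110 (3 bits)
  5 -> 111110 (6 bits)
  4 -> 11110 (5 bits)
  9 -> 1111111110 (10 bits)
Total length = 3 + 6 + 5 + 10 = 24 bits.

Unary([2, 5, 4, 9]) = 110111110111101111111110 (24 bits)


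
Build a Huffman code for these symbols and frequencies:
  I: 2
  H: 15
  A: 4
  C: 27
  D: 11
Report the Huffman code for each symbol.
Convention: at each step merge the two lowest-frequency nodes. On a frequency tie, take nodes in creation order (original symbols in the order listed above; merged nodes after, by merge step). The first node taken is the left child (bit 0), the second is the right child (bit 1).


Huffman tree construction:
Step 1: Merge I(2) + A(4) = 6
Step 2: Merge (I+A)(6) + D(11) = 17
Step 3: Merge H(15) + ((I+A)+D)(17) = 32
Step 4: Merge C(27) + (H+((I+A)+D))(32) = 59
Read each symbol's code off the tree from the root (left child = 0, right child = 1).

Codes:
  I: 1100 (length 4)
  H: 10 (length 2)
  A: 1101 (length 4)
  C: 0 (length 1)
  D: 111 (length 3)
Average code length: 114/59 = 1.9322 bits/symbol


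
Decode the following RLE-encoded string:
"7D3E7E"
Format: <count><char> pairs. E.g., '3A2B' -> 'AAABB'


Expanding each <count><char> pair:
  7D -> 'DDDDDDD'
  3E -> 'EEE'
  7E -> 'EEEEEEE'

Decoded = DDDDDDDEEEEEEEEEE


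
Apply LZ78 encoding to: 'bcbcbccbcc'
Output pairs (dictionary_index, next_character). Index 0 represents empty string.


LZ78 encoding steps:
Dictionary: {0: ''}
Step 1: w='' (idx 0), next='b' -> output (0, 'b'), add 'b' as idx 1
Step 2: w='' (idx 0), next='c' -> output (0, 'c'), add 'c' as idx 2
Step 3: w='b' (idx 1), next='c' -> output (1, 'c'), add 'bc' as idx 3
Step 4: w='bc' (idx 3), next='c' -> output (3, 'c'), add 'bcc' as idx 4
Step 5: w='bcc' (idx 4), end of input -> output (4, '')


Encoded: [(0, 'b'), (0, 'c'), (1, 'c'), (3, 'c'), (4, '')]


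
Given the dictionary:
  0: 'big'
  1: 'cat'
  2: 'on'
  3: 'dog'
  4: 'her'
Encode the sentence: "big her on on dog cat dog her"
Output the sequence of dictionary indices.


Look up each word in the dictionary:
  'big' -> 0
  'her' -> 4
  'on' -> 2
  'on' -> 2
  'dog' -> 3
  'cat' -> 1
  'dog' -> 3
  'her' -> 4

Encoded: [0, 4, 2, 2, 3, 1, 3, 4]


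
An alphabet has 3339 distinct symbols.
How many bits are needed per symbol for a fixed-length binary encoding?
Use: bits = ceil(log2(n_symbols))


log2(3339) = 11.7052
Bracket: 2^11 = 2048 < 3339 <= 2^12 = 4096
So ceil(log2(3339)) = 12

bits = ceil(log2(3339)) = ceil(11.7052) = 12 bits


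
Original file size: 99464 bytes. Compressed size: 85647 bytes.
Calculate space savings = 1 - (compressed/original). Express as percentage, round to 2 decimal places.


ratio = compressed/original = 85647/99464 = 0.861085
savings = 1 - ratio = 1 - 0.861085 = 0.138915
as a percentage: 0.138915 * 100 = 13.89%

Space savings = 1 - 85647/99464 = 13.89%


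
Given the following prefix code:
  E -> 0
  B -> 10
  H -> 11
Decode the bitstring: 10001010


Decoding step by step:
Bits 10 -> B
Bits 0 -> E
Bits 0 -> E
Bits 10 -> B
Bits 10 -> B


Decoded message: BEEBB


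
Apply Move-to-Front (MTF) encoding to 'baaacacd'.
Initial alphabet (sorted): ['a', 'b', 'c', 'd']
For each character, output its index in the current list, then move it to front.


MTF encoding:
'b': index 1 in ['a', 'b', 'c', 'd'] -> ['b', 'a', 'c', 'd']
'a': index 1 in ['b', 'a', 'c', 'd'] -> ['a', 'b', 'c', 'd']
'a': index 0 in ['a', 'b', 'c', 'd'] -> ['a', 'b', 'c', 'd']
'a': index 0 in ['a', 'b', 'c', 'd'] -> ['a', 'b', 'c', 'd']
'c': index 2 in ['a', 'b', 'c', 'd'] -> ['c', 'a', 'b', 'd']
'a': index 1 in ['c', 'a', 'b', 'd'] -> ['a', 'c', 'b', 'd']
'c': index 1 in ['a', 'c', 'b', 'd'] -> ['c', 'a', 'b', 'd']
'd': index 3 in ['c', 'a', 'b', 'd'] -> ['d', 'c', 'a', 'b']


Output: [1, 1, 0, 0, 2, 1, 1, 3]


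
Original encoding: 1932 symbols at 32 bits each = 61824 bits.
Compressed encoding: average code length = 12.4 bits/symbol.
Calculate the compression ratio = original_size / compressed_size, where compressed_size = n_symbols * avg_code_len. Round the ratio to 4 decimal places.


original_size = n_symbols * orig_bits = 1932 * 32 = 61824 bits
compressed_size = n_symbols * avg_code_len = 1932 * 12.4 = 23956.8 bits
ratio = original_size / compressed_size = 61824 / 23956.8 = 2.5806

Compression ratio = 2.5806


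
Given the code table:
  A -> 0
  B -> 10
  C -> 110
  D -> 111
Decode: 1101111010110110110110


Decoding:
110 -> C
111 -> D
10 -> B
10 -> B
110 -> C
110 -> C
110 -> C
110 -> C


Result: CDBBCCCC


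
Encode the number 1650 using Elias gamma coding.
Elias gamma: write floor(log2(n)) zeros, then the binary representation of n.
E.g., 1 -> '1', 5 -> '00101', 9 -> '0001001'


num_bits = floor(log2(1650)) + 1 = 11
leading_zeros = num_bits - 1 = 10
binary(1650) = 11001110010

Elias gamma(1650) = '0000000000' + '11001110010' = 000000000011001110010 (21 bits)


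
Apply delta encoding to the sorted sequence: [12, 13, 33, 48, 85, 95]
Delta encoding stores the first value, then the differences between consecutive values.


First value: 12
Deltas:
  13 - 12 = 1
  33 - 13 = 20
  48 - 33 = 15
  85 - 48 = 37
  95 - 85 = 10


Delta encoded: [12, 1, 20, 15, 37, 10]


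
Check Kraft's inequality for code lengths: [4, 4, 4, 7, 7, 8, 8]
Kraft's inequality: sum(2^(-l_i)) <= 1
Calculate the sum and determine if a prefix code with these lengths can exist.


Sum = 2^(-4) + 2^(-4) + 2^(-4) + 2^(-7) + 2^(-7) + 2^(-8) + 2^(-8)
    = 0.0625 + 0.0625 + 0.0625 + 0.0078125 + 0.0078125 + 0.00390625 + 0.00390625
    = 54/256 = 0.2109375
Since 0.2109375 <= 1, Kraft's inequality IS satisfied.
A prefix code with these lengths CAN exist.

Kraft sum = 0.2109375. Satisfied.


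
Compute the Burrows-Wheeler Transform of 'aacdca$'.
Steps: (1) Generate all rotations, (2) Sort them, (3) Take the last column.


Rotations (sorted):
  0: $aacdca -> last char: a
  1: a$aacdc -> last char: c
  2: aacdca$ -> last char: $
  3: acdca$a -> last char: a
  4: ca$aacd -> last char: d
  5: cdca$aa -> last char: a
  6: dca$aac -> last char: c


BWT = ac$adac


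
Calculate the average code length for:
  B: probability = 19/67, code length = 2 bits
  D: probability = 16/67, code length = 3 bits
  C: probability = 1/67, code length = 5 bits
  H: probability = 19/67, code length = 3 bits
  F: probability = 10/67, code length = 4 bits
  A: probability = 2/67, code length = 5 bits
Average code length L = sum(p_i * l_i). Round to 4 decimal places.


Weighted contributions p_i * l_i:
  B: (19/67) * 2 = 38/67
  D: (16/67) * 3 = 48/67
  C: (1/67) * 5 = 5/67
  H: (19/67) * 3 = 57/67
  F: (10/67) * 4 = 40/67
  A: (2/67) * 5 = 10/67
Sum = (38 + 48 + 5 + 57 + 40 + 10)/67 = 198/67

L = 198/67 = 2.9552 bits/symbol


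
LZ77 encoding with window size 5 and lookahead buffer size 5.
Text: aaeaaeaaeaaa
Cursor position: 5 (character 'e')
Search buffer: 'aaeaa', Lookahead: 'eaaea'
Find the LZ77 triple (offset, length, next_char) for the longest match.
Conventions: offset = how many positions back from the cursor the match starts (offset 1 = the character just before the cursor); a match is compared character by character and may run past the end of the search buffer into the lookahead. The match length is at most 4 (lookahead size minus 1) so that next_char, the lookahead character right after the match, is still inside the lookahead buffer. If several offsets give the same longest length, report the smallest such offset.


Try each offset into the search buffer:
  offset=1 (pos 4, char 'a'): match length 0
  offset=2 (pos 3, char 'a'): match length 0
  offset=3 (pos 2, char 'e'): match length 4
  offset=4 (pos 1, char 'a'): match length 0
  offset=5 (pos 0, char 'a'): match length 0
Longest match has length 4 at offset 3.
next_char = character at position 5 + 4 = 9 -> 'a'

Best match: offset=3, length=4 (matching 'eaae' starting at position 2)
LZ77 triple: (3, 4, 'a')


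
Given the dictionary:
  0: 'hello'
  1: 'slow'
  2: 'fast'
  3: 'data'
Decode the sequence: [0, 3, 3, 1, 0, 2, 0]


Look up each index in the dictionary:
  0 -> 'hello'
  3 -> 'data'
  3 -> 'data'
  1 -> 'slow'
  0 -> 'hello'
  2 -> 'fast'
  0 -> 'hello'

Decoded: "hello data data slow hello fast hello"


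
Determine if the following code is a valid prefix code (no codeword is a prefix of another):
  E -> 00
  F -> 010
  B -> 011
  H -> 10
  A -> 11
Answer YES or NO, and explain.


Checking each pair (does one codeword prefix another?):
  E='00' vs F='010': no prefix
  E='00' vs B='011': no prefix
  E='00' vs H='10': no prefix
  E='00' vs A='11': no prefix
  F='010' vs E='00': no prefix
  F='010' vs B='011': no prefix
  F='010' vs H='10': no prefix
  F='010' vs A='11': no prefix
  B='011' vs E='00': no prefix
  B='011' vs F='010': no prefix
  B='011' vs H='10': no prefix
  B='011' vs A='11': no prefix
  H='10' vs E='00': no prefix
  H='10' vs F='010': no prefix
  H='10' vs B='011': no prefix
  H='10' vs A='11': no prefix
  A='11' vs E='00': no prefix
  A='11' vs F='010': no prefix
  A='11' vs B='011': no prefix
  A='11' vs H='10': no prefix
No violation found over all pairs.

YES -- this is a valid prefix code. No codeword is a prefix of any other codeword.


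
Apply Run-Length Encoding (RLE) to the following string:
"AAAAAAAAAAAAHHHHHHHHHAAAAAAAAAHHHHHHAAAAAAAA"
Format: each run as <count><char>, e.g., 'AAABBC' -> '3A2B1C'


Scanning runs left to right:
  i=0: run of 'A' x 12 -> '12A'
  i=12: run of 'H' x 9 -> '9H'
  i=21: run of 'A' x 9 -> '9A'
  i=30: run of 'H' x 6 -> '6H'
  i=36: run of 'A' x 8 -> '8A'

RLE = 12A9H9A6H8A


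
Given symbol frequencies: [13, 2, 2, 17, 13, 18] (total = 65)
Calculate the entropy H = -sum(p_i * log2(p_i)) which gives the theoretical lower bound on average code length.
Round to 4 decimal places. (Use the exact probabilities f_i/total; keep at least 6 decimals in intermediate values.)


Per-symbol terms -p_i * log2(p_i) with p_i = f_i/65:
  p = 13/65 = 0.200000: log2(p) = -2.321928, -p*log2(p) = 0.464386
  p = 2/65 = 0.030769: log2(p) = -5.022368, -p*log2(p) = 0.154534
  p = 2/65 = 0.030769: log2(p) = -5.022368, -p*log2(p) = 0.154534
  p = 17/65 = 0.261538: log2(p) = -1.934905, -p*log2(p) = 0.506052
  p = 13/65 = 0.200000: log2(p) = -2.321928, -p*log2(p) = 0.464386
  p = 18/65 = 0.276923: log2(p) = -1.852443, -p*log2(p) = 0.512984
H = 0.464386 + 0.154534 + 0.154534 + 0.506052 + 0.464386 + 0.512984 = 2.256876

H = 2.2569 bits/symbol


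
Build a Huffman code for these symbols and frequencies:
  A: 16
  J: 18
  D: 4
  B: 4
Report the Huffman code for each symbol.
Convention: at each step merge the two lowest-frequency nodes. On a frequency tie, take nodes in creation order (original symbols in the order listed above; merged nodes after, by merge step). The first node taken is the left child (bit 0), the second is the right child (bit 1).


Huffman tree construction:
Step 1: Merge D(4) + B(4) = 8
Step 2: Merge (D+B)(8) + A(16) = 24
Step 3: Merge J(18) + ((D+B)+A)(24) = 42
Read each symbol's code off the tree from the root (left child = 0, right child = 1).

Codes:
  A: 11 (length 2)
  J: 0 (length 1)
  D: 100 (length 3)
  B: 101 (length 3)
Average code length: 74/42 = 1.7619 bits/symbol


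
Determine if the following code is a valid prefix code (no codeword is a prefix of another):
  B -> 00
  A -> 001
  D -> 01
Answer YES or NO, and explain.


Checking each pair (does one codeword prefix another?):
  B='00' vs A='001': prefix -- VIOLATION

NO -- this is NOT a valid prefix code. B (00) is a prefix of A (001).


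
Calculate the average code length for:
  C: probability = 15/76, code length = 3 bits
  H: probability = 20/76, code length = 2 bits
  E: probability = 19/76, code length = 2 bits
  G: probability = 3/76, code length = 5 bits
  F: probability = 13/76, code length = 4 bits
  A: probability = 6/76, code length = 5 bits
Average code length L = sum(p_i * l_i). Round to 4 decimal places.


Weighted contributions p_i * l_i:
  C: (15/76) * 3 = 45/76
  H: (20/76) * 2 = 40/76
  E: (19/76) * 2 = 38/76
  G: (3/76) * 5 = 15/76
  F: (13/76) * 4 = 52/76
  A: (6/76) * 5 = 30/76
Sum = (45 + 40 + 38 + 15 + 52 + 30)/76 = 220/76

L = 220/76 = 2.8947 bits/symbol


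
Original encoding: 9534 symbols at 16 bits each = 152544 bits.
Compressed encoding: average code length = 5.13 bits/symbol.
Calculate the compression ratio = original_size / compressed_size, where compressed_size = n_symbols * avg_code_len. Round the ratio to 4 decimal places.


original_size = n_symbols * orig_bits = 9534 * 16 = 152544 bits
compressed_size = n_symbols * avg_code_len = 9534 * 5.13 = 48909.42 bits
ratio = original_size / compressed_size = 152544 / 48909.42 = 3.1189

Compression ratio = 3.1189
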